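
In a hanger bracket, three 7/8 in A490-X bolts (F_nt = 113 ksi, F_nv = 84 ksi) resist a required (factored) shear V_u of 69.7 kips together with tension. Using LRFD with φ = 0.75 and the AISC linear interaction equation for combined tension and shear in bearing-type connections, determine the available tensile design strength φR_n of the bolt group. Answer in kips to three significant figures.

105 kips

A_b = π·0.875²/4 = 0.6013 in²; f_rv = 69.7 / (3 × 0.6013) = 38.64 ksi.
F'_nt = 1.3 F_nt − (F_nt / φF_nv) f_rv = 1.3·113 − (113/(0.75·84))·38.64 = 77.6 ksi, capped at F_nt → F'_nt = 77.6 ksi.
R_n = F'_nt · A_b · n = 77.6 × 0.6013 × 3 = 140 kips.
Design strength φR_n = 0.75 × 140 = 105 kips.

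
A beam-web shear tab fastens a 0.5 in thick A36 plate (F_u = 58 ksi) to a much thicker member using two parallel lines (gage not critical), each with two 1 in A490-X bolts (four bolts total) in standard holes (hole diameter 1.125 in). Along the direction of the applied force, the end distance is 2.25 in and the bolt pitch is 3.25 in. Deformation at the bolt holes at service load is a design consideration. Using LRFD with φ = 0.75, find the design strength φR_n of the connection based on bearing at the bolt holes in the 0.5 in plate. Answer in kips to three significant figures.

192 kips

Per bolt r_n = 1.2 l_c t F_u ≤ 2.4 d t F_u; upper limit = 2.4 × 1 × 0.5 × 58 = 69.6 kips.
Edge bolt: l_c = 2.25 − 1.125/2 = 1.688 in → 1.2 × 1.688 × 0.5 × 58 = 58.72 → r_n = 58.72 kips.
Interior bolts: l_c = 3.25 − 1.125 = 2.125 in → 1.2 × 2.125 × 0.5 × 58 = 73.95 → r_n = 69.6 kips.
R_n = 2 × 58.72 + 2 × 69.6 = 256.6 kips.
Design strength φR_n = 0.75 × 256.6 = 192 kips.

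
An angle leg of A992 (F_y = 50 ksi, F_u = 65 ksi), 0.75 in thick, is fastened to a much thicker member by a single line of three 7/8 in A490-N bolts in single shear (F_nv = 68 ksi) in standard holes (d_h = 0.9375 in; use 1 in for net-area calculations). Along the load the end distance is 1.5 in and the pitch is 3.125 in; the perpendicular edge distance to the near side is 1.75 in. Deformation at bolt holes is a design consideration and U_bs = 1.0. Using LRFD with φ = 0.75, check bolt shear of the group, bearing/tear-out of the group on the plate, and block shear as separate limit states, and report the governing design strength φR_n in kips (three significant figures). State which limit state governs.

Bolt shear: A_b = π·0.875²/4 = 0.6013 in²; R_n = 68 × 0.6013 × 3 × 1 = 122.7 kips → 0.75 × 122.7 = 92 kips.
Bearing: edge l_c = 1.031, r_n = 60.33 kips; interior l_c = 2.188, r_n = 102.4 kips; R_n = 60.33 + 2·102.4 = 265.1 kips → 199 kips.
Block shear: A_gv = 5.812, A_nv = 3.938, A_nt = 0.9375 in²; R_n = min(0.6F_uA_nv, 0.6F_yA_gv) + U_bs·F_u·A_nt = 214.5 kips → 161 kips.
Bolt shear governs: 92 kips.

92 kips (bolt shear governs)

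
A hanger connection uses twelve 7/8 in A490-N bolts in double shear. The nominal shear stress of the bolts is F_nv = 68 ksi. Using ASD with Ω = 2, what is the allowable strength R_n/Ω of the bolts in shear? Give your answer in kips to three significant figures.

491 kips

A_b = π × 0.875² / 4 = 0.6013 in².
R_n = F_nv · A_b · n · n_s = 68 × 0.6013 × 12 × 2 = 981.4 kips.
Allowable strength R_n/Ω = 981.4 / 2 = 491 kips.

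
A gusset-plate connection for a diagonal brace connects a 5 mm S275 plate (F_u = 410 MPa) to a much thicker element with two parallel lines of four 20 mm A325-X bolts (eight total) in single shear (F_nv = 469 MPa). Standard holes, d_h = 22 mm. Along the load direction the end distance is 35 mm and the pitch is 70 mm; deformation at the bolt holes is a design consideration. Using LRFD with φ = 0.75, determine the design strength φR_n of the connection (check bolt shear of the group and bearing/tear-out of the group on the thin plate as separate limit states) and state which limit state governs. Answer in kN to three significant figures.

531 kN (bearing governs)

Bolt shear: A_b = π·20²/4 = 314.2 mm²; R_n = 469 × 314.2 × 8 × 1 / 1000 = 1179 kN → 0.75 × 1179 = 884 kN.
Bearing (1.2 l_c t F_u ≤ 2.4 d t F_u): upper limit = 2.4·20·5·410 / 1000 = 98.4 kN.
  Edge l_c = 35 − 22/2 = 24 → r_n = 59.04 kN; interior l_c = 70 − 22 = 48 → r_n = 98.4 kN.
  R_n,bearing = 2·59.04 + 6·98.4 = 708.5 kN → 0.75 × 708.5 = 531 kN.
Bearing governs: 531 kN.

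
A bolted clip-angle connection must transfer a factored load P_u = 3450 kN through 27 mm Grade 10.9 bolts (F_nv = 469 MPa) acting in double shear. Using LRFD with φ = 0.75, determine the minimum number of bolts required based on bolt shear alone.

A_b = π·27²/4 = 572.6 mm².
Per-bolt design strength φR_n = 0.75 × 469 × 572.6 × 2 / 1000 = 402.8 kN.
n ≥ 3450 / 402.8 = 8.565 → use 9 bolts.

9 bolts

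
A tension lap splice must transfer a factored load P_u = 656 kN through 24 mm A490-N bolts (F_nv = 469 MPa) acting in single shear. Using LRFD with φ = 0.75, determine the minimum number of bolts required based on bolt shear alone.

A_b = π·24²/4 = 452.4 mm².
Per-bolt design strength φR_n = 0.75 × 469 × 452.4 × 1 / 1000 = 159.1 kN.
n ≥ 656 / 159.1 = 4.122 → use 5 bolts.

5 bolts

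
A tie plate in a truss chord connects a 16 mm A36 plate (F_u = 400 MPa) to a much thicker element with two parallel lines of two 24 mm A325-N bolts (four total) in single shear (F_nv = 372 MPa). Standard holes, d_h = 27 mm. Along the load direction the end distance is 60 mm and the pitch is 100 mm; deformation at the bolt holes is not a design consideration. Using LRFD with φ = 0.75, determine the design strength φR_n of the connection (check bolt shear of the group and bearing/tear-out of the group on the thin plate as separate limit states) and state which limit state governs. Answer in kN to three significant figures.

505 kN (bolt shear governs)

Bolt shear: A_b = π·24²/4 = 452.4 mm²; R_n = 372 × 452.4 × 4 × 1 / 1000 = 673.2 kN → 0.75 × 673.2 = 505 kN.
Bearing (1.5 l_c t F_u ≤ 3.0 d t F_u): upper limit = 3.0·24·16·400 / 1000 = 460.8 kN.
  Edge l_c = 60 − 27/2 = 46.5 → r_n = 446.4 kN; interior l_c = 100 − 27 = 73 → r_n = 460.8 kN.
  R_n,bearing = 2·446.4 + 2·460.8 = 1814 kN → 0.75 × 1814 = 1360 kN.
Bolt shear governs: 505 kN.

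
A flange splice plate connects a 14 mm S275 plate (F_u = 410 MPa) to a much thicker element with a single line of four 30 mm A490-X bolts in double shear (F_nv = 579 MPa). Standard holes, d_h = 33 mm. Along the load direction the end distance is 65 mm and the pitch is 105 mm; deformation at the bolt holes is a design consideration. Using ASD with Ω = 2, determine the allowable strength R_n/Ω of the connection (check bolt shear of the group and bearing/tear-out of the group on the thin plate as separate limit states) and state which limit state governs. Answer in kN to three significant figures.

787 kN (bearing governs)

Bolt shear: A_b = π·30²/4 = 706.9 mm²; R_n = 579 × 706.9 × 4 × 2 / 1000 = 3274 kN → 3274 / 2 = 1640 kN.
Bearing (1.2 l_c t F_u ≤ 2.4 d t F_u): upper limit = 2.4·30·14·410 / 1000 = 413.3 kN.
  Edge l_c = 65 − 33/2 = 48.5 → r_n = 334.1 kN; interior l_c = 105 − 33 = 72 → r_n = 413.3 kN.
  R_n,bearing = 1·334.1 + 3·413.3 = 1574 kN → 1574 / 2 = 787 kN.
Bearing governs: 787 kN.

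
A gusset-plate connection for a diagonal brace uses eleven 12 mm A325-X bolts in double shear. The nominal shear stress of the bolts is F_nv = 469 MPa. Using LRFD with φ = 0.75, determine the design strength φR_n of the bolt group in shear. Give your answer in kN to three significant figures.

A_b = π × 12² / 4 = 113.1 mm².
R_n = F_nv · A_b · n · n_s = 469 × 113.1 × 11 × 2 / 1000 = 1167 kN.
Design strength φR_n = 0.75 × 1167 = 875 kN.

875 kN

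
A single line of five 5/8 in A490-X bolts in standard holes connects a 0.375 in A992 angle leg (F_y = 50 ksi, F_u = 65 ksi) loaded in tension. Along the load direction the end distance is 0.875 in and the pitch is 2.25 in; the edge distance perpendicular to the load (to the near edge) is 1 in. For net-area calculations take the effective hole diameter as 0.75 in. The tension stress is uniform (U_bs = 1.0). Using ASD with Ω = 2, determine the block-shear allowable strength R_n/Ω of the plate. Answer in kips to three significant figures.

55.1 kips

Shear plane L_v = 0.875 + 4·2.25 = 9.875 in; A_gv = 9.875 × 0.375 = 3.703 in².
A_nv = (9.875 − 4.5·0.75) × 0.375 = 2.438 in².
A_nt = (1 − 0.5·0.75) × 0.375 = 0.2344 in².
0.6 F_u A_nv = 95.06 kips; 0.6 F_y A_gv = 111.1 kips → shear rupture governs the shear term.
R_n = 95.06 + 1.0 × 65 × 0.2344 = 110.3 kips.
Allowable strength R_n/Ω = 110.3 / 2 = 55.1 kips.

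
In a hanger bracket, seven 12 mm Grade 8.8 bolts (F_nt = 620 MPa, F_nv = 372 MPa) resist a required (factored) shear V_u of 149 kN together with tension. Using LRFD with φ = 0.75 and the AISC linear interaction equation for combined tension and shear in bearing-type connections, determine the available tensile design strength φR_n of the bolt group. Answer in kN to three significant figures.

A_b = π·12²/4 = 113.1 mm²; f_rv = 149 × 1000 / (7 × 113.1) = 188.2 MPa.
F'_nt = 1.3 F_nt − (F_nt / φF_nv) f_rv = 1.3·620 − (620/(0.75·372))·188.2 = 387.8 MPa, capped at F_nt → F'_nt = 387.8 MPa.
R_n = F'_nt · A_b · n = 387.8 × 113.1 × 7 / 1000 = 307 kN.
Design strength φR_n = 0.75 × 307 = 230 kN.

230 kN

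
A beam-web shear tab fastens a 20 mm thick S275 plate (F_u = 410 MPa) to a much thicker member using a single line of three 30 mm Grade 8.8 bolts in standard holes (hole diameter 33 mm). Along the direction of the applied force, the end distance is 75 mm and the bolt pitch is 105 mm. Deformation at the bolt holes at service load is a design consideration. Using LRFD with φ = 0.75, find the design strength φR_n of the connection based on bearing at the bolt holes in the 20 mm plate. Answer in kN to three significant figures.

Per bolt r_n = 1.2 l_c t F_u ≤ 2.4 d t F_u; upper limit = 2.4 × 30 × 20 × 410 / 1000 = 590.4 kN.
Edge bolt: l_c = 75 − 33/2 = 58.5 mm → 1.2 × 58.5 × 20 × 410 / 1000 = 575.6 → r_n = 575.6 kN.
Interior bolts: l_c = 105 − 33 = 72 mm → 1.2 × 72 × 20 × 410 / 1000 = 708.5 → r_n = 590.4 kN.
R_n = 1 × 575.6 + 2 × 590.4 = 1756 kN.
Design strength φR_n = 0.75 × 1756 = 1320 kN.

1320 kN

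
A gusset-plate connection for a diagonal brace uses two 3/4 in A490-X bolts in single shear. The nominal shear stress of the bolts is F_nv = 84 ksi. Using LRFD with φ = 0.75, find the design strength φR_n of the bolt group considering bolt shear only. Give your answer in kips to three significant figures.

A_b = π × 0.75² / 4 = 0.4418 in².
R_n = F_nv · A_b · n · n_s = 84 × 0.4418 × 2 × 1 = 74.22 kips.
Design strength φR_n = 0.75 × 74.22 = 55.7 kips.

55.7 kips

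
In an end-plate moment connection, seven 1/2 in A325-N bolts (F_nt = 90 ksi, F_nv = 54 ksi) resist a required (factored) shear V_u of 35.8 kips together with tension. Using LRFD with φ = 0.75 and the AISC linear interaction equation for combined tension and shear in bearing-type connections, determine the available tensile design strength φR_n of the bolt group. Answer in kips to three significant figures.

A_b = π·0.5²/4 = 0.1963 in²; f_rv = 35.8 / (7 × 0.1963) = 26.05 ksi.
F'_nt = 1.3 F_nt − (F_nt / φF_nv) f_rv = 1.3·90 − (90/(0.75·54))·26.05 = 59.12 ksi, capped at F_nt → F'_nt = 59.12 ksi.
R_n = F'_nt · A_b · n = 59.12 × 0.1963 × 7 = 81.25 kips.
Design strength φR_n = 0.75 × 81.25 = 60.9 kips.

60.9 kips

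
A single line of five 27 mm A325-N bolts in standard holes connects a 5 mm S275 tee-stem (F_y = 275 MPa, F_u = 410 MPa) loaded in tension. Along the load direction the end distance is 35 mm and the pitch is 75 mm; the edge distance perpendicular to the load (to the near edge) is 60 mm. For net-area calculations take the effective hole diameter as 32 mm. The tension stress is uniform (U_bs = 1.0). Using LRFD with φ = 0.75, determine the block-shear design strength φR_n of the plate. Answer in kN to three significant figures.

244 kN

Shear plane L_v = 35 + 4·75 = 335 mm; A_gv = 335 × 5 = 1675 mm².
A_nv = (335 − 4.5·32) × 5 = 955 mm².
A_nt = (60 − 0.5·32) × 5 = 220 mm².
0.6 F_u A_nv = 234.9 kN; 0.6 F_y A_gv = 276.4 kN → shear rupture governs the shear term.
R_n = 234.9 + 1.0 × 410 × 220 / 1000 = 325.1 kN.
Design strength φR_n = 0.75 × 325.1 = 244 kN.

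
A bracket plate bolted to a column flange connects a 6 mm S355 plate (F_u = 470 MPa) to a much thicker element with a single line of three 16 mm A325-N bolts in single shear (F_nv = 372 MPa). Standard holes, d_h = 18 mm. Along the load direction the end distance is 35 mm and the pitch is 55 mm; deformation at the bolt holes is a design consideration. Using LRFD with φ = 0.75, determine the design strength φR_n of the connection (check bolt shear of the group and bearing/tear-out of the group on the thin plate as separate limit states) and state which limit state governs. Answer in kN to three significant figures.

168 kN (bolt shear governs)

Bolt shear: A_b = π·16²/4 = 201.1 mm²; R_n = 372 × 201.1 × 3 × 1 / 1000 = 224.4 kN → 0.75 × 224.4 = 168 kN.
Bearing (1.2 l_c t F_u ≤ 2.4 d t F_u): upper limit = 2.4·16·6·470 / 1000 = 108.3 kN.
  Edge l_c = 35 − 18/2 = 26 → r_n = 87.98 kN; interior l_c = 55 − 18 = 37 → r_n = 108.3 kN.
  R_n,bearing = 1·87.98 + 2·108.3 = 304.6 kN → 0.75 × 304.6 = 228 kN.
Bolt shear governs: 168 kN.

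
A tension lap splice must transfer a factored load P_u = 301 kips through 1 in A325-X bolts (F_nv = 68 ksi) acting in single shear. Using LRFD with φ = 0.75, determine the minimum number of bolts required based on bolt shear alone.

8 bolts

A_b = π·1²/4 = 0.7854 in².
Per-bolt design strength φR_n = 0.75 × 68 × 0.7854 × 1 = 40.06 kips.
n ≥ 301 / 40.06 = 7.515 → use 8 bolts.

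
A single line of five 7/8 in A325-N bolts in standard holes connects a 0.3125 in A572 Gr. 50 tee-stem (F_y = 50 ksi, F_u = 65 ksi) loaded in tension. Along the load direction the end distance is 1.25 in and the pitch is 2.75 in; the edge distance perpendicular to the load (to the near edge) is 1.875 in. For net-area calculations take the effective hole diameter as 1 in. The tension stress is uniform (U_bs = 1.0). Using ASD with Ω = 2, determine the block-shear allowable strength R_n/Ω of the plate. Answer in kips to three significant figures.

Shear plane L_v = 1.25 + 4·2.75 = 12.25 in; A_gv = 12.25 × 0.3125 = 3.828 in².
A_nv = (12.25 − 4.5·1) × 0.3125 = 2.422 in².
A_nt = (1.875 − 0.5·1) × 0.3125 = 0.4297 in².
0.6 F_u A_nv = 94.45 kips; 0.6 F_y A_gv = 114.8 kips → shear rupture governs the shear term.
R_n = 94.45 + 1.0 × 65 × 0.4297 = 122.4 kips.
Allowable strength R_n/Ω = 122.4 / 2 = 61.2 kips.

61.2 kips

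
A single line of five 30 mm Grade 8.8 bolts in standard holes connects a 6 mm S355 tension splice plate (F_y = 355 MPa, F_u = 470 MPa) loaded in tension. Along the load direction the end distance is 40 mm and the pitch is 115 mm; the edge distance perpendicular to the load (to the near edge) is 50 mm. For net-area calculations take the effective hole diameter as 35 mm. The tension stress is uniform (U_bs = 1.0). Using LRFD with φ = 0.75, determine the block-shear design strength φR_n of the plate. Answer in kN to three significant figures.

Shear plane L_v = 40 + 4·115 = 500 mm; A_gv = 500 × 6 = 3000 mm².
A_nv = (500 − 4.5·35) × 6 = 2055 mm².
A_nt = (50 − 0.5·35) × 6 = 195 mm².
0.6 F_u A_nv = 579.5 kN; 0.6 F_y A_gv = 639 kN → shear rupture governs the shear term.
R_n = 579.5 + 1.0 × 470 × 195 / 1000 = 671.2 kN.
Design strength φR_n = 0.75 × 671.2 = 503 kN.

503 kN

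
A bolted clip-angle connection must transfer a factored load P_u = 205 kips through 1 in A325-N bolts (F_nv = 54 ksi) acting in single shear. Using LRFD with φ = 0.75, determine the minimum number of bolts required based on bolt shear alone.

A_b = π·1²/4 = 0.7854 in².
Per-bolt design strength φR_n = 0.75 × 54 × 0.7854 × 1 = 31.81 kips.
n ≥ 205 / 31.81 = 6.445 → use 7 bolts.

7 bolts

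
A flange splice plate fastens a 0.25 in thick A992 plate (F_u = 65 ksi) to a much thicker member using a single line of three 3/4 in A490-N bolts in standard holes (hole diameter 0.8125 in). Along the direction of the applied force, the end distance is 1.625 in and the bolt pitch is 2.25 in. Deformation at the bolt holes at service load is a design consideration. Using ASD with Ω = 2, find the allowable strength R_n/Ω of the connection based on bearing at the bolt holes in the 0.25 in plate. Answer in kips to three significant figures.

39.9 kips

Per bolt r_n = 1.2 l_c t F_u ≤ 2.4 d t F_u; upper limit = 2.4 × 0.75 × 0.25 × 65 = 29.25 kips.
Edge bolt: l_c = 1.625 − 0.8125/2 = 1.219 in → 1.2 × 1.219 × 0.25 × 65 = 23.77 → r_n = 23.77 kips.
Interior bolts: l_c = 2.25 − 0.8125 = 1.438 in → 1.2 × 1.438 × 0.25 × 65 = 28.03 → r_n = 28.03 kips.
R_n = 1 × 23.77 + 2 × 28.03 = 79.83 kips.
Allowable strength R_n/Ω = 79.83 / 2 = 39.9 kips.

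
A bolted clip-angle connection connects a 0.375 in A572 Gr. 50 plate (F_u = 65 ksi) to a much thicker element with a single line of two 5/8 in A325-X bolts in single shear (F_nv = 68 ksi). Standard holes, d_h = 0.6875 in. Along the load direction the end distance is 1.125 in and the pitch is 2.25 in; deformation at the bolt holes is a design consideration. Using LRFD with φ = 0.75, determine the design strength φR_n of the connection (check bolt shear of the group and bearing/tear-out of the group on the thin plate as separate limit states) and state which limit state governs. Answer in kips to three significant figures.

Bolt shear: A_b = π·0.625²/4 = 0.3068 in²; R_n = 68 × 0.3068 × 2 × 1 = 41.72 kips → 0.75 × 41.72 = 31.3 kips.
Bearing (1.2 l_c t F_u ≤ 2.4 d t F_u): upper limit = 2.4·0.625·0.375·65 = 36.56 kips.
  Edge l_c = 1.125 − 0.6875/2 = 0.7812 → r_n = 22.85 kips; interior l_c = 2.25 − 0.6875 = 1.562 → r_n = 36.56 kips.
  R_n,bearing = 1·22.85 + 1·36.56 = 59.41 kips → 0.75 × 59.41 = 44.6 kips.
Bolt shear governs: 31.3 kips.

31.3 kips (bolt shear governs)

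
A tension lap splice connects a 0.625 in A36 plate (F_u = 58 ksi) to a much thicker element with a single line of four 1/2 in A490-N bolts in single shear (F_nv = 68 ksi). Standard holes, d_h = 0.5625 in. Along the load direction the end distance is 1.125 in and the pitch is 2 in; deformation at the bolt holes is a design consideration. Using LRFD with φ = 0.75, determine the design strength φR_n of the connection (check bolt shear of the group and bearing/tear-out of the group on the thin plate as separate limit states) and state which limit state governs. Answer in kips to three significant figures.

40.1 kips (bolt shear governs)

Bolt shear: A_b = π·0.5²/4 = 0.1963 in²; R_n = 68 × 0.1963 × 4 × 1 = 53.41 kips → 0.75 × 53.41 = 40.1 kips.
Bearing (1.2 l_c t F_u ≤ 2.4 d t F_u): upper limit = 2.4·0.5·0.625·58 = 43.5 kips.
  Edge l_c = 1.125 − 0.5625/2 = 0.8438 → r_n = 36.7 kips; interior l_c = 2 − 0.5625 = 1.438 → r_n = 43.5 kips.
  R_n,bearing = 1·36.7 + 3·43.5 = 167.2 kips → 0.75 × 167.2 = 125 kips.
Bolt shear governs: 40.1 kips.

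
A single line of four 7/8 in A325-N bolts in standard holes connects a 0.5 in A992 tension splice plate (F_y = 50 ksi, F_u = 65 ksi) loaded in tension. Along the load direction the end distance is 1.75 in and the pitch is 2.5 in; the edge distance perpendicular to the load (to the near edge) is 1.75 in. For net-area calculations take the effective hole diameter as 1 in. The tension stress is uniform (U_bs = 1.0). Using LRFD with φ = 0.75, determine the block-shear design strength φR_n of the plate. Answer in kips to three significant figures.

Shear plane L_v = 1.75 + 3·2.5 = 9.25 in; A_gv = 9.25 × 0.5 = 4.625 in².
A_nv = (9.25 − 3.5·1) × 0.5 = 2.875 in².
A_nt = (1.75 − 0.5·1) × 0.5 = 0.625 in².
0.6 F_u A_nv = 112.1 kips; 0.6 F_y A_gv = 138.8 kips → shear rupture governs the shear term.
R_n = 112.1 + 1.0 × 65 × 0.625 = 152.8 kips.
Design strength φR_n = 0.75 × 152.8 = 115 kips.

115 kips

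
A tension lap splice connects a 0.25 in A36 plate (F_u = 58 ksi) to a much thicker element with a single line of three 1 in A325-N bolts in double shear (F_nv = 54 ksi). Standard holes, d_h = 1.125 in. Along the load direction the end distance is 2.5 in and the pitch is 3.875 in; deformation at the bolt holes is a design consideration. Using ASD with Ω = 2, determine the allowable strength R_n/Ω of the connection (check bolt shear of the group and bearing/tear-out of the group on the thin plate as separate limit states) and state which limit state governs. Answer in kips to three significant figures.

51.7 kips (bearing governs)

Bolt shear: A_b = π·1²/4 = 0.7854 in²; R_n = 54 × 0.7854 × 3 × 2 = 254.5 kips → 254.5 / 2 = 127 kips.
Bearing (1.2 l_c t F_u ≤ 2.4 d t F_u): upper limit = 2.4·1·0.25·58 = 34.8 kips.
  Edge l_c = 2.5 − 1.125/2 = 1.938 → r_n = 33.71 kips; interior l_c = 3.875 − 1.125 = 2.75 → r_n = 34.8 kips.
  R_n,bearing = 1·33.71 + 2·34.8 = 103.3 kips → 103.3 / 2 = 51.7 kips.
Bearing governs: 51.7 kips.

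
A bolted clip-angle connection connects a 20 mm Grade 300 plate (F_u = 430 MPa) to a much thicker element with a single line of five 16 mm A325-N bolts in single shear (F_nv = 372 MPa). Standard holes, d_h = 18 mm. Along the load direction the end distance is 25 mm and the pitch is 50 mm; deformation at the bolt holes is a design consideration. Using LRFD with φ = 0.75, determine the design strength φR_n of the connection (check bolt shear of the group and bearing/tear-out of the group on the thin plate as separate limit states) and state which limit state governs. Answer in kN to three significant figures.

280 kN (bolt shear governs)

Bolt shear: A_b = π·16²/4 = 201.1 mm²; R_n = 372 × 201.1 × 5 × 1 / 1000 = 374 kN → 0.75 × 374 = 280 kN.
Bearing (1.2 l_c t F_u ≤ 2.4 d t F_u): upper limit = 2.4·16·20·430 / 1000 = 330.2 kN.
  Edge l_c = 25 − 18/2 = 16 → r_n = 165.1 kN; interior l_c = 50 − 18 = 32 → r_n = 330.2 kN.
  R_n,bearing = 1·165.1 + 4·330.2 = 1486 kN → 0.75 × 1486 = 1110 kN.
Bolt shear governs: 280 kN.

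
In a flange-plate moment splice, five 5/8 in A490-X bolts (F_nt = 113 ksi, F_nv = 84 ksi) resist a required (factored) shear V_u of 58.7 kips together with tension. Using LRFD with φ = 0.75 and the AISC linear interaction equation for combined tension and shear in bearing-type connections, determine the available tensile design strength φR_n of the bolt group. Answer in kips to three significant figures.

A_b = π·0.625²/4 = 0.3068 in²; f_rv = 58.7 / (5 × 0.3068) = 38.27 ksi.
F'_nt = 1.3 F_nt − (F_nt / φF_nv) f_rv = 1.3·113 − (113/(0.75·84))·38.27 = 78.26 ksi, capped at F_nt → F'_nt = 78.26 ksi.
R_n = F'_nt · A_b · n = 78.26 × 0.3068 × 5 = 120.1 kips.
Design strength φR_n = 0.75 × 120.1 = 90 kips.

90 kips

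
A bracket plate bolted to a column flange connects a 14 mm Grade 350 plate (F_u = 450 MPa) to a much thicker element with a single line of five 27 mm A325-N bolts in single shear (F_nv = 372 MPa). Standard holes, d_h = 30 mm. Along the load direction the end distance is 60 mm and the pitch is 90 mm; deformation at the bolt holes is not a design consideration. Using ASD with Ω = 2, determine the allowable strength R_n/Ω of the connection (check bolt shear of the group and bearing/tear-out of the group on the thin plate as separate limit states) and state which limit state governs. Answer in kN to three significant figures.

532 kN (bolt shear governs)

Bolt shear: A_b = π·27²/4 = 572.6 mm²; R_n = 372 × 572.6 × 5 × 1 / 1000 = 1065 kN → 1065 / 2 = 532 kN.
Bearing (1.5 l_c t F_u ≤ 3.0 d t F_u): upper limit = 3.0·27·14·450 / 1000 = 510.3 kN.
  Edge l_c = 60 − 30/2 = 45 → r_n = 425.2 kN; interior l_c = 90 − 30 = 60 → r_n = 510.3 kN.
  R_n,bearing = 1·425.2 + 4·510.3 = 2466 kN → 2466 / 2 = 1230 kN.
Bolt shear governs: 532 kN.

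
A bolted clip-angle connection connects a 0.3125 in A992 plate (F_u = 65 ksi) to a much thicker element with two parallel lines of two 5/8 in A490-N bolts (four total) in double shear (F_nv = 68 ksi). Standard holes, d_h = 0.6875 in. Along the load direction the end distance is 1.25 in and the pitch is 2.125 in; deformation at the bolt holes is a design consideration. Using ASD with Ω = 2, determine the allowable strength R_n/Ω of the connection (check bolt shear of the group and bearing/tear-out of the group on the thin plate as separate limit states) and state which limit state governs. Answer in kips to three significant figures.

52.6 kips (bearing governs)

Bolt shear: A_b = π·0.625²/4 = 0.3068 in²; R_n = 68 × 0.3068 × 4 × 2 = 166.9 kips → 166.9 / 2 = 83.4 kips.
Bearing (1.2 l_c t F_u ≤ 2.4 d t F_u): upper limit = 2.4·0.625·0.3125·65 = 30.47 kips.
  Edge l_c = 1.25 − 0.6875/2 = 0.9062 → r_n = 22.09 kips; interior l_c = 2.125 − 0.6875 = 1.438 → r_n = 30.47 kips.
  R_n,bearing = 2·22.09 + 2·30.47 = 105.1 kips → 105.1 / 2 = 52.6 kips.
Bearing governs: 52.6 kips.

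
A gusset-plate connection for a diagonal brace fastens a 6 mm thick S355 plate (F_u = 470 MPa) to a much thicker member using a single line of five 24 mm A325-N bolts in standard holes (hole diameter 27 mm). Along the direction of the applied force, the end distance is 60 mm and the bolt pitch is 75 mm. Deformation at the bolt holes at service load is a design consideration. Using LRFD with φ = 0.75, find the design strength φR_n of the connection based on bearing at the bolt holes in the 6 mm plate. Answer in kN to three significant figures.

605 kN

Per bolt r_n = 1.2 l_c t F_u ≤ 2.4 d t F_u; upper limit = 2.4 × 24 × 6 × 470 / 1000 = 162.4 kN.
Edge bolt: l_c = 60 − 27/2 = 46.5 mm → 1.2 × 46.5 × 6 × 470 / 1000 = 157.4 → r_n = 157.4 kN.
Interior bolts: l_c = 75 − 27 = 48 mm → 1.2 × 48 × 6 × 470 / 1000 = 162.4 → r_n = 162.4 kN.
R_n = 1 × 157.4 + 4 × 162.4 = 807.1 kN.
Design strength φR_n = 0.75 × 807.1 = 605 kN.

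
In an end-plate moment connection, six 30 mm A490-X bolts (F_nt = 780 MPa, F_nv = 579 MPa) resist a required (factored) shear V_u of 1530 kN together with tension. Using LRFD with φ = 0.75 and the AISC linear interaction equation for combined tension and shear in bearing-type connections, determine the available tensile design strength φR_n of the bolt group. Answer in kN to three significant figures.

A_b = π·30²/4 = 706.9 mm²; f_rv = 1530 × 1000 / (6 × 706.9) = 360.8 MPa.
F'_nt = 1.3 F_nt − (F_nt / φF_nv) f_rv = 1.3·780 − (780/(0.75·579))·360.8 = 366 MPa, capped at F_nt → F'_nt = 366 MPa.
R_n = F'_nt · A_b · n = 366 × 706.9 × 6 / 1000 = 1552 kN.
Design strength φR_n = 0.75 × 1552 = 1160 kN.

1160 kN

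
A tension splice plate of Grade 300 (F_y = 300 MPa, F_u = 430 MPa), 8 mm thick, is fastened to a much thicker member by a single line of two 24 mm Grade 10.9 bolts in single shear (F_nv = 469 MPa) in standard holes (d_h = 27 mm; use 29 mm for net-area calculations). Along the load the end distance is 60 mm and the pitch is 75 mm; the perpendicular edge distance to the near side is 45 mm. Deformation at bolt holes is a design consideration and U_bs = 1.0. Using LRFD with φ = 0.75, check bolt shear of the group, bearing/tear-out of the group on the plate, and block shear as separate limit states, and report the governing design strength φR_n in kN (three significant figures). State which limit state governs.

220 kN (block shear governs)

Bolt shear: A_b = π·24²/4 = 452.4 mm²; R_n = 469 × 452.4 × 2 × 1 / 1000 = 424.3 kN → 0.75 × 424.3 = 318 kN.
Bearing: edge l_c = 46.5, r_n = 192 kN; interior l_c = 48, r_n = 198.1 kN; R_n = 192 + 1·198.1 = 390.1 kN → 293 kN.
Block shear: A_gv = 1080, A_nv = 732, A_nt = 244 mm²; R_n = min(0.6F_uA_nv, 0.6F_yA_gv) + U_bs·F_u·A_nt = 293.8 kN → 220 kN.
Block shear governs: 220 kN.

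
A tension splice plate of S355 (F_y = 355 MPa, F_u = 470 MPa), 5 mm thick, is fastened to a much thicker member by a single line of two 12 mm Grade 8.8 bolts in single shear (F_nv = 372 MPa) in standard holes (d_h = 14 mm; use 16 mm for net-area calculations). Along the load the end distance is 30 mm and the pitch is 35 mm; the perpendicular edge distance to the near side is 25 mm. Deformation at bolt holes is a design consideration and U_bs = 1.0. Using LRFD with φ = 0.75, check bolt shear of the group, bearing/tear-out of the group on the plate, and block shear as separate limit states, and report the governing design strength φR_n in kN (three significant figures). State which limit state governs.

63.1 kN (bolt shear governs)

Bolt shear: A_b = π·12²/4 = 113.1 mm²; R_n = 372 × 113.1 × 2 × 1 / 1000 = 84.14 kN → 0.75 × 84.14 = 63.1 kN.
Bearing: edge l_c = 23, r_n = 64.86 kN; interior l_c = 21, r_n = 59.22 kN; R_n = 64.86 + 1·59.22 = 124.1 kN → 93.1 kN.
Block shear: A_gv = 325, A_nv = 205, A_nt = 85 mm²; R_n = min(0.6F_uA_nv, 0.6F_yA_gv) + U_bs·F_u·A_nt = 97.76 kN → 73.3 kN.
Bolt shear governs: 63.1 kN.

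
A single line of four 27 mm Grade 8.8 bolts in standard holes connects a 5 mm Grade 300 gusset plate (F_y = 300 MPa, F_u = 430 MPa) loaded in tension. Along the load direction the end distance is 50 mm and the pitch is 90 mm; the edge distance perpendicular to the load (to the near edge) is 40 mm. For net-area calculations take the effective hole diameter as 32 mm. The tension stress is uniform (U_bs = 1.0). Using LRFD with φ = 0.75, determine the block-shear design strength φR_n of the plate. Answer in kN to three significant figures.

240 kN

Shear plane L_v = 50 + 3·90 = 320 mm; A_gv = 320 × 5 = 1600 mm².
A_nv = (320 − 3.5·32) × 5 = 1040 mm².
A_nt = (40 − 0.5·32) × 5 = 120 mm².
0.6 F_u A_nv = 268.3 kN; 0.6 F_y A_gv = 288 kN → shear rupture governs the shear term.
R_n = 268.3 + 1.0 × 430 × 120 / 1000 = 319.9 kN.
Design strength φR_n = 0.75 × 319.9 = 240 kN.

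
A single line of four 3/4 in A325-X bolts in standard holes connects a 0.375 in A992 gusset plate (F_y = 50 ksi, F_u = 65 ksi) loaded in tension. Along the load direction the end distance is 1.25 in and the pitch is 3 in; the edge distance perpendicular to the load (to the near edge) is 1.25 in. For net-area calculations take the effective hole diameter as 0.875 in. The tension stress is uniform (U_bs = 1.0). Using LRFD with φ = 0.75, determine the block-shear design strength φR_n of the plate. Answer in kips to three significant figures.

Shear plane L_v = 1.25 + 3·3 = 10.25 in; A_gv = 10.25 × 0.375 = 3.844 in².
A_nv = (10.25 − 3.5·0.875) × 0.375 = 2.695 in².
A_nt = (1.25 − 0.5·0.875) × 0.375 = 0.3047 in².
0.6 F_u A_nv = 105.1 kips; 0.6 F_y A_gv = 115.3 kips → shear rupture governs the shear term.
R_n = 105.1 + 1.0 × 65 × 0.3047 = 124.9 kips.
Design strength φR_n = 0.75 × 124.9 = 93.7 kips.

93.7 kips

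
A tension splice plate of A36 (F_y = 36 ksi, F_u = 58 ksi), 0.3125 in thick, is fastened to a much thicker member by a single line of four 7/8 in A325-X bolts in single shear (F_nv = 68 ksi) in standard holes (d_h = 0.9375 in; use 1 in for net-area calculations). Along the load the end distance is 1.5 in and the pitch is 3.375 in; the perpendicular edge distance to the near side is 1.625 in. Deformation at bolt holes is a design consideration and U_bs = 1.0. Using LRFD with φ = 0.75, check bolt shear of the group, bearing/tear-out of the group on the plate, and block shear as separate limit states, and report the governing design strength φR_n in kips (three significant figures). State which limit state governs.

74.1 kips (block shear governs)

Bolt shear: A_b = π·0.875²/4 = 0.6013 in²; R_n = 68 × 0.6013 × 4 × 1 = 163.6 kips → 0.75 × 163.6 = 123 kips.
Bearing: edge l_c = 1.031, r_n = 22.43 kips; interior l_c = 2.438, r_n = 38.06 kips; R_n = 22.43 + 3·38.06 = 136.6 kips → 102 kips.
Block shear: A_gv = 3.633, A_nv = 2.539, A_nt = 0.3516 in²; R_n = min(0.6F_uA_nv, 0.6F_yA_gv) + U_bs·F_u·A_nt = 98.86 kips → 74.1 kips.
Block shear governs: 74.1 kips.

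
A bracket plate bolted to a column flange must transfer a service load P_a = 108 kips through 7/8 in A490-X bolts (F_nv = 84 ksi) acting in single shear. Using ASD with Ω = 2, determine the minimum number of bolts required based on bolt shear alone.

5 bolts

A_b = π·0.875²/4 = 0.6013 in².
Per-bolt allowable strength R_n/Ω = 84 × 0.6013 × 1 / 2 = 25.26 kips.
n ≥ 108 / 25.26 = 4.276 → use 5 bolts.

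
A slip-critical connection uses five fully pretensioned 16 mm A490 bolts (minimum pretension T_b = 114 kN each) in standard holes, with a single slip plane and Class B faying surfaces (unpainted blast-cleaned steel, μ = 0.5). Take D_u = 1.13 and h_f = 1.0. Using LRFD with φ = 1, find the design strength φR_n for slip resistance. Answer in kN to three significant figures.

322 kN

R_n = μ · D_u · h_f · T_b · n_s · n_b = 0.5 × 1.13 × 1.0 × 114 × 1 × 5 = 322 kN.
Design strength φR_n = 1 × 322 = 322 kN.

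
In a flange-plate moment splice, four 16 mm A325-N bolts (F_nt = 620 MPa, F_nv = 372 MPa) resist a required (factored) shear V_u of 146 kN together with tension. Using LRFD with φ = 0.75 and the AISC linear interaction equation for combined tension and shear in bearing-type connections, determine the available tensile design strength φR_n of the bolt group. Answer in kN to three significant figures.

A_b = π·16²/4 = 201.1 mm²; f_rv = 146 × 1000 / (4 × 201.1) = 181.5 MPa.
F'_nt = 1.3 F_nt − (F_nt / φF_nv) f_rv = 1.3·620 − (620/(0.75·372))·181.5 = 402.6 MPa, capped at F_nt → F'_nt = 402.6 MPa.
R_n = F'_nt · A_b · n = 402.6 × 201.1 × 4 / 1000 = 323.8 kN.
Design strength φR_n = 0.75 × 323.8 = 243 kN.

243 kN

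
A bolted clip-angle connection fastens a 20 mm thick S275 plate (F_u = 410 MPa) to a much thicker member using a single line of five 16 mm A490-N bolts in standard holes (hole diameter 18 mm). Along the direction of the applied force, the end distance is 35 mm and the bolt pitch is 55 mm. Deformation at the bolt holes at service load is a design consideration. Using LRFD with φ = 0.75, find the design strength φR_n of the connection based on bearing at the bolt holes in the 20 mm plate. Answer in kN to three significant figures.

1140 kN

Per bolt r_n = 1.2 l_c t F_u ≤ 2.4 d t F_u; upper limit = 2.4 × 16 × 20 × 410 / 1000 = 314.9 kN.
Edge bolt: l_c = 35 − 18/2 = 26 mm → 1.2 × 26 × 20 × 410 / 1000 = 255.8 → r_n = 255.8 kN.
Interior bolts: l_c = 55 − 18 = 37 mm → 1.2 × 37 × 20 × 410 / 1000 = 364.1 → r_n = 314.9 kN.
R_n = 1 × 255.8 + 4 × 314.9 = 1515 kN.
Design strength φR_n = 0.75 × 1515 = 1140 kN.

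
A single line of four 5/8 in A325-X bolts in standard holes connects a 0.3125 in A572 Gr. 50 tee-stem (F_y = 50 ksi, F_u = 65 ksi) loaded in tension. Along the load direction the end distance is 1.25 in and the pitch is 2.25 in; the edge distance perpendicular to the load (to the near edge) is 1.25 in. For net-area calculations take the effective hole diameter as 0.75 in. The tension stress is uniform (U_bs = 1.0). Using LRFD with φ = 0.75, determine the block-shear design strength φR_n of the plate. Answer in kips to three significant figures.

Shear plane L_v = 1.25 + 3·2.25 = 8 in; A_gv = 8 × 0.3125 = 2.5 in².
A_nv = (8 − 3.5·0.75) × 0.3125 = 1.68 in².
A_nt = (1.25 − 0.5·0.75) × 0.3125 = 0.2734 in².
0.6 F_u A_nv = 65.51 kips; 0.6 F_y A_gv = 75 kips → shear rupture governs the shear term.
R_n = 65.51 + 1.0 × 65 × 0.2734 = 83.28 kips.
Design strength φR_n = 0.75 × 83.28 = 62.5 kips.

62.5 kips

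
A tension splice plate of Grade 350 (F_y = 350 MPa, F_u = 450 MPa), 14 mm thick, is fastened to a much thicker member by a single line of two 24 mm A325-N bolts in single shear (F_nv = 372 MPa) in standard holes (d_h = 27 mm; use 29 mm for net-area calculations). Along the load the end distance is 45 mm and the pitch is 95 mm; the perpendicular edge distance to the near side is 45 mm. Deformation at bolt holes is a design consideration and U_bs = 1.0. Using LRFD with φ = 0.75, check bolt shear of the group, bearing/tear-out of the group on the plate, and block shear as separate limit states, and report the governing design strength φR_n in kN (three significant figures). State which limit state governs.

Bolt shear: A_b = π·24²/4 = 452.4 mm²; R_n = 372 × 452.4 × 2 × 1 / 1000 = 336.6 kN → 0.75 × 336.6 = 252 kN.
Bearing: edge l_c = 31.5, r_n = 238.1 kN; interior l_c = 68, r_n = 362.9 kN; R_n = 238.1 + 1·362.9 = 601 kN → 451 kN.
Block shear: A_gv = 1960, A_nv = 1351, A_nt = 427 mm²; R_n = min(0.6F_uA_nv, 0.6F_yA_gv) + U_bs·F_u·A_nt = 556.9 kN → 418 kN.
Bolt shear governs: 252 kN.

252 kN (bolt shear governs)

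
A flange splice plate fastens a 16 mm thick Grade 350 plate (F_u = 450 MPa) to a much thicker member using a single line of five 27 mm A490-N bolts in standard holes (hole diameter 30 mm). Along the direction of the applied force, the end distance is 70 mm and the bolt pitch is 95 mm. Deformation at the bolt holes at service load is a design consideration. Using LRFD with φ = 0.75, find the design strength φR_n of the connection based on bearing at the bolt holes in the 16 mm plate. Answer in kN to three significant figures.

Per bolt r_n = 1.2 l_c t F_u ≤ 2.4 d t F_u; upper limit = 2.4 × 27 × 16 × 450 / 1000 = 466.6 kN.
Edge bolt: l_c = 70 − 30/2 = 55 mm → 1.2 × 55 × 16 × 450 / 1000 = 475.2 → r_n = 466.6 kN.
Interior bolts: l_c = 95 − 30 = 65 mm → 1.2 × 65 × 16 × 450 / 1000 = 561.6 → r_n = 466.6 kN.
R_n = 1 × 466.6 + 4 × 466.6 = 2333 kN.
Design strength φR_n = 0.75 × 2333 = 1750 kN.

1750 kN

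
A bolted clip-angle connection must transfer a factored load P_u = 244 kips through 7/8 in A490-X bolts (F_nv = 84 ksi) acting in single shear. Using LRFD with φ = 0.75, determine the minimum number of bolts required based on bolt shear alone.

A_b = π·0.875²/4 = 0.6013 in².
Per-bolt design strength φR_n = 0.75 × 84 × 0.6013 × 1 = 37.88 kips.
n ≥ 244 / 37.88 = 6.441 → use 7 bolts.

7 bolts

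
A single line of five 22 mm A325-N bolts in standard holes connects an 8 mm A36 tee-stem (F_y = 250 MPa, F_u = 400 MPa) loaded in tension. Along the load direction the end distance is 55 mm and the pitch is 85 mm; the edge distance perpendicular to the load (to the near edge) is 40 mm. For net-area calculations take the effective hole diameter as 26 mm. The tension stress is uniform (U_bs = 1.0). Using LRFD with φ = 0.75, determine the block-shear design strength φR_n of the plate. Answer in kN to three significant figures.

Shear plane L_v = 55 + 4·85 = 395 mm; A_gv = 395 × 8 = 3160 mm².
A_nv = (395 − 4.5·26) × 8 = 2224 mm².
A_nt = (40 − 0.5·26) × 8 = 216 mm².
0.6 F_u A_nv = 533.8 kN; 0.6 F_y A_gv = 474 kN → shear yielding governs the shear term.
R_n = 474 + 1.0 × 400 × 216 / 1000 = 560.4 kN.
Design strength φR_n = 0.75 × 560.4 = 420 kN.

420 kN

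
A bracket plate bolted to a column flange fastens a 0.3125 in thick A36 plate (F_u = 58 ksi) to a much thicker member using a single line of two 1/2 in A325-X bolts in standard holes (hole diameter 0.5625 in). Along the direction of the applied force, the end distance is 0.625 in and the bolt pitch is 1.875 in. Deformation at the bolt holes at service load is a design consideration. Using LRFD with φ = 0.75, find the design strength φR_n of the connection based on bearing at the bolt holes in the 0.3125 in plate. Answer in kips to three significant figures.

21.9 kips

Per bolt r_n = 1.2 l_c t F_u ≤ 2.4 d t F_u; upper limit = 2.4 × 0.5 × 0.3125 × 58 = 21.75 kips.
Edge bolt: l_c = 0.625 − 0.5625/2 = 0.3438 in → 1.2 × 0.3438 × 0.3125 × 58 = 7.477 → r_n = 7.477 kips.
Interior bolts: l_c = 1.875 − 0.5625 = 1.312 in → 1.2 × 1.312 × 0.3125 × 58 = 28.55 → r_n = 21.75 kips.
R_n = 1 × 7.477 + 1 × 21.75 = 29.23 kips.
Design strength φR_n = 0.75 × 29.23 = 21.9 kips.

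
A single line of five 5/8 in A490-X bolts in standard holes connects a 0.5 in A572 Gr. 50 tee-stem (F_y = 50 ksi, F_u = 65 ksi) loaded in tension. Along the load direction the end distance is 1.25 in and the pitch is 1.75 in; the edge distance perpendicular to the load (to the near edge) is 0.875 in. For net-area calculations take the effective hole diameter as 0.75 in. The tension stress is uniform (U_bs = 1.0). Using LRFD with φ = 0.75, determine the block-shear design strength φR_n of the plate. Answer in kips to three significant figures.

Shear plane L_v = 1.25 + 4·1.75 = 8.25 in; A_gv = 8.25 × 0.5 = 4.125 in².
A_nv = (8.25 − 4.5·0.75) × 0.5 = 2.438 in².
A_nt = (0.875 − 0.5·0.75) × 0.5 = 0.25 in².
0.6 F_u A_nv = 95.06 kips; 0.6 F_y A_gv = 123.8 kips → shear rupture governs the shear term.
R_n = 95.06 + 1.0 × 65 × 0.25 = 111.3 kips.
Design strength φR_n = 0.75 × 111.3 = 83.5 kips.

83.5 kips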